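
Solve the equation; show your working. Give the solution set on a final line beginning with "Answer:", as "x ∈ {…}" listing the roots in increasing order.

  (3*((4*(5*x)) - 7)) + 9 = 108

Step 1. [(3*((4*(5*x)) - 7)) + 9 = 108] 3 divides every term; factor it out ⇒ factor: ((4*(5*x)) - 7) + 3 = 36.
Step 2. [((4*(5*x)) - 7) + 3 = 36] peel the +3: subtract 3 from each side, so sub: (4*(5*x)) - 7 = 33.
Step 3. [(4*(5*x)) - 7 = 33] -7 is outermost — add 7 both sides, so sub: 4*(5*x) = 40.
Step 4. [4*(5*x) = 40] leading coefficient 4: divide by 4, so div: 5*x = 10.
Step 5. [5*x = 10] 5·(inner) — divide through by 5, so div: x = 2.

Answer: x ∈ {2}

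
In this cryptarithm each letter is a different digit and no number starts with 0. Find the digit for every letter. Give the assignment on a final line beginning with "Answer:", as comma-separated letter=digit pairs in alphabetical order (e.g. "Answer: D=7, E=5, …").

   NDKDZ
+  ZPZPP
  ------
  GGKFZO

Step 1. [G] the sum has 6 digits but both addends have 5; that extra leading digit G is the final carry, namely 1 ⇒ G=1.
Step 2. [col 1: Z + P ≡ O (mod 10)] Z=6 is one option consistent with column 1 (Z + P ≡ O (mod 10), carry-in 0) — take it, so Z=6.
Step 3. [col 1: Z + P ≡ O (mod 10)] no forcing yet in column 1 (carry-in 0); O=8 is free and consistent — try it, so O=8.
Step 4. [col 1: Z + P ≡ O (mod 10)] column 1 reads Z+P+carry(0)=O with Z=6, O=8; with digits 1,6,8 already taken and all letters distinct, the only value for P is 2. So P=2.
Step 5. [col 2: D + P ≡ Z (mod 10)] from column 2 (P=2, Z=6, carry-in 0, digits 1,2,6,8 already taken and all letters distinct): D must equal 4 ⇒ D=4.
Step 6. [col 3: K + Z ≡ F (mod 10)] column 3 (K + Z ≡ F (mod 10), carry-in 0) doesn't pin K yet; pick K=7 and continue, so K=7.
Step 7. [col 3: K + Z ≡ F (mod 10)] in column 3 we have K+Z≡F with carry-in 0; given K=7, Z=6 and digits 1,2,4,6,7,8 already taken and all letters distinct, that pins F to 3 ⇒ F=3.
Step 8. [col 5: N + Z ≡ G (mod 10)] column 5: given Z=6, G=1, carry-in 0, and digits 1,2,3,4,6,7,8 already taken and all letters distinct, N+Z≡G (mod 10) forces N=5 ⇒ N=5.

Answer: D=4, F=3, G=1, K=7, N=5, O=8, P=2, Z=6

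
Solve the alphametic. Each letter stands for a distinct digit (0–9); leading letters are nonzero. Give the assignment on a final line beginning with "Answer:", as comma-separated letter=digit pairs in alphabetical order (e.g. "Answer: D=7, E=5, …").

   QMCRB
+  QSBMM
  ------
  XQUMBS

Step 1. [col 1: B + M ≡ S (mod 10)] column 1 (B + M ≡ S (mod 10), carry-in 0) doesn't pin S yet; pick S=2 and continue, so S=2.
Step 2. [col 1: B + M ≡ S (mod 10)] column 1 (B + M ≡ S (mod 10), carry-in 0) doesn't pin M yet; pick M=8 and continue. So M=8.
Step 3. [X] X is the leading digit of a 6-digit sum of two 5-digit numbers; the final carry is exactly 1. So X=1.
Step 4. [col 1: B + M ≡ S (mod 10)] from column 1 (M=8, S=2, carry-in 0, digits 1,2,8 already taken and all letters distinct): B must equal 4. So B=4.
Step 5. [col 2: R + M ≡ B (mod 10)] from column 2 (M=8, B=4, carry-in 1, digits 1,2,4,8 already taken and all letters distinct): R must equal 5, so R=5.
Step 6. [col 3: C + B ≡ M (mod 10)] in column 3 we have C+B≡M with carry-in 1; given B=4, M=8 and digits 1,2,4,5,8 already taken and all letters distinct, that pins C to 3. So C=3.
Step 7. [col 4: M + S ≡ U (mod 10)] in column 4 we have M+S≡U with carry-in 0; given M=8, S=2 and digits 1,2,3,4,5,8 already taken and all letters distinct, that pins U to 0, so U=0.
Step 8. [col 5: Q + Q ≡ Q (mod 10)] from column 5 (nothing yet, carry-in 1, digits 0,1,2,3,4,5,8 already taken and all letters distinct): Q must equal 9 ⇒ Q=9.

Answer: B=4, C=3, M=8, Q=9, R=5, S=2, U=0, X=1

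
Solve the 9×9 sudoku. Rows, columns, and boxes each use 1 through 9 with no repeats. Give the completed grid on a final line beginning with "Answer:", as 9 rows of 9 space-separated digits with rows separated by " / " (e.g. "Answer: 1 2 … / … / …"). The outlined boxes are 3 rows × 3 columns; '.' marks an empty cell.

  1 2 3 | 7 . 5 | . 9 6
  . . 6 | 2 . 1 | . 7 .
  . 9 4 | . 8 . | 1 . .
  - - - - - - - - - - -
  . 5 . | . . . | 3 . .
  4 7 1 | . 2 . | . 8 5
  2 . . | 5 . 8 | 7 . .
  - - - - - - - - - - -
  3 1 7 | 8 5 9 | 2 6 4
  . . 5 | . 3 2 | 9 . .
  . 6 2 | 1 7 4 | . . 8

Step 1. [r6c5∈{1,4,6,9}] in row 6, 6 fits only at r6c5 ⇒ r6c5=6.
Step 2. [r4c5∈{1,4,9}] in col 5, 1 fits only at r4c5 ⇒ r4c5=1.
Step 3. [r2c2∈{8}] r2c2 has the single candidate 8, so r2c2=8.
Step 4. [r6c3∈{9}] r6c3's peers cover all but 9, so r6c3=9.
Step 5. [r2c9∈{3}] only 3 remains possible at r2c9, so r2c9=3.
Step 6. [r5c6∈{3}] nothing but 3 survives at r5c6. So r5c6=3.
Step 7. [r4c9∈{2,9}] in col 9, 9 fits only at r4c9 ⇒ r4c9=9.
Step 8. [r9c7∈{5}] r9c7 is down to just 5, so r9c7=5.
Step 9. [r2c7∈{4}] r2c7 is down to just 4, so r2c7=4.
Step 10. [r6c9∈{1}] nothing but 1 survives at r6c9. So r6c9=1.
Step 11. [r4c8∈{2,4}] row 4 places 2 nowhere but r4c8 ⇒ r4c8=2.
Step 12. [r2c1∈{5}] r2c1 is down to just 5 ⇒ r2c1=5.
Step 13. [r3c4∈{3,6}] row 3 places 3 nowhere but r3c4, so r3c4=3.
Step 14. [r4c1∈{6,8}] across row 4, 6 lands solely at r4c1, so r4c1=6.
Step 15. [r8c1∈{8}] r8c1 is down to just 8, so r8c1=8.
Step 16. [r9c8∈{3}] r9c8 has the single candidate 3, so r9c8=3.
Step 17. [r8c8∈{1}] r8c8 is down to just 1 ⇒ r8c8=1.
Step 18. [r4c4∈{4}] r4c4 has the single candidate 4, so r4c4=4.
Step 19. [r8c4∈{6}] nothing but 6 survives at r8c4 ⇒ r8c4=6.
Step 20. [r6c8∈{4}] only 4 remains possible at r6c8. So r6c8=4.
Step 21. [r3c8∈{5}] nothing but 5 survives at r3c8 ⇒ r3c8=5.
Step 22. [r4c6∈{7}] r4c6 has the single candidate 7, so r4c6=7.
Step 23. [r8c9∈{7}] r8c9's peers cover all but 7, so r8c9=7.
Step 24. [r5c7∈{6}] nothing but 6 survives at r5c7. So r5c7=6.
Step 25. [r3c9∈{2}] r3c9's peers cover all but 2. So r3c9=2.
Step 26. [r1c7∈{8}] nothing but 8 survives at r1c7 ⇒ r1c7=8.
Step 27. [r3c6∈{6}] r3c6's peers cover all but 6, so r3c6=6.
Step 28. [r8c2∈{4}] r8c2 has the single candidate 4 ⇒ r8c2=4.
Step 29. [r1c5∈{4}] r1c5 has the single candidate 4, so r1c5=4.
Step 30. [r4c3∈{8}] r4c3 has the single candidate 8, so r4c3=8.
Step 31. [r2c5∈{9}] only 9 remains possible at r2c5 ⇒ r2c5=9.
Step 32. [r9c1∈{9}] nothing but 9 survives at r9c1 ⇒ r9c1=9.
Step 33. [r3c1∈{7}] r3c1's peers cover all but 7. So r3c1=7.
Step 34. [r6c2∈{3}] only 3 remains possible at r6c2. So r6c2=3.
Step 35. [r5c4∈{9}] r5c4's peers cover all but 9. So r5c4=9.

Answer: 1 2 3 7 4 5 8 9 6 / 5 8 6 2 9 1 4 7 3 / 7 9 4 3 8 6 1 5 2 / 6 5 8 4 1 7 3 2 9 / 4 7 1 9 2 3 6 8 5 / 2 3 9 5 6 8 7 4 1 / 3 1 7 8 5 9 2 6 4 / 8 4 5 6 3 2 9 1 7 / 9 6 2 1 7 4 5 3 8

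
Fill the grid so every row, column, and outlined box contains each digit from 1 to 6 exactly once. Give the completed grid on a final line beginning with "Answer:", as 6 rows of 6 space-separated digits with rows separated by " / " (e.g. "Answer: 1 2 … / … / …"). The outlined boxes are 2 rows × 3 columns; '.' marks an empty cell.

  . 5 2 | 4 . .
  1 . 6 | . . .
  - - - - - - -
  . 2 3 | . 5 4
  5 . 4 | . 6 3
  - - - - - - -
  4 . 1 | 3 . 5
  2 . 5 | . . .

Step 1. [r6c4∈{1,6}] r6c4 is the only open cell in col 4 admitting 6, so r6c4=6.
Step 2. [r6c6∈{1}] r6c6 is down to just 1 ⇒ r6c6=1.
Step 3. [r2c6∈{2}] r2c6 is down to just 2 ⇒ r2c6=2.
Step 4. [r2c5∈{3}] r2c5 has the single candidate 3 ⇒ r2c5=3.
Step 5. [r3c4∈{1}] r3c4 is down to just 1, so r3c4=1.
Step 6. [r5c2∈{6}] nothing but 6 survives at r5c2, so r5c2=6.
Step 7. [r6c5∈{4}] only 4 remains possible at r6c5. So r6c5=4.
Step 8. [r4c4∈{2}] only 2 remains possible at r4c4. So r4c4=2.
Step 9. [r1c1∈{3}] only 3 remains possible at r1c1 ⇒ r1c1=3.
Step 10. [r3c1∈{6}] nothing but 6 survives at r3c1 ⇒ r3c1=6.
Step 11. [r2c4∈{5}] nothing but 5 survives at r2c4, so r2c4=5.
Step 12. [r4c2∈{1}] only 1 remains possible at r4c2. So r4c2=1.
Step 13. [r2c2∈{4}] r2c2's peers cover all but 4. So r2c2=4.
Step 14. [r5c5∈{2}] nothing but 2 survives at r5c5, so r5c5=2.
Step 15. [r1c5∈{1}] r1c5 is down to just 1. So r1c5=1.
Step 16. [r1c6∈{6}] r1c6's peers cover all but 6 ⇒ r1c6=6.
Step 17. [r6c2∈{3}] r6c2's peers cover all but 3. So r6c2=3.

Answer: 3 5 2 4 1 6 / 1 4 6 5 3 2 / 6 2 3 1 5 4 / 5 1 4 2 6 3 / 4 6 1 3 2 5 / 2 3 5 6 4 1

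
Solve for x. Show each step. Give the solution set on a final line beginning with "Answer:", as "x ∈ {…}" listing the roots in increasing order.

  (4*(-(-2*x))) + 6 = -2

Step 1. [(4*(-(-2*x))) + 6 = -2] +6 is outermost — subtract 6 both sides ⇒ sub: 4*(-(-2*x)) = -8.
Step 2. [4*(-(-2*x)) = -8] 4 out front; divide by 4. So div: -(-2*x) = -2.
Step 3. [-(-2*x) = -2] leading − — multiply by −1. So neg: -2*x = 2.
Step 4. [-2*x = 2] -2·(inner) — divide through by -2. So div: x = -1.

Answer: x ∈ {-1}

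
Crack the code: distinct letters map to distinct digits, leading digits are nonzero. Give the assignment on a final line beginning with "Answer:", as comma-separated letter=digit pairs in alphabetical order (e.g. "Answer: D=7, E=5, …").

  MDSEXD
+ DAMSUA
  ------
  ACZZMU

Step 1. [col 1: D + A ≡ U (mod 10)] column 1 (D + A ≡ U (mod 10), carry-in 0) doesn't pin U yet; pick U=0 and continue, so U=0.
Step 2. [col 1: D + A ≡ U (mod 10)] several values work for A in column 1 (D + A ≡ U (mod 10), carry-in 0); try A=8 ⇒ A=8.
Step 3. [col 1: D + A ≡ U (mod 10)] column 1: given A=8, U=0, carry-in 0, and digits 0,8 already taken and all letters distinct, D+A≡U (mod 10) forces D=2 ⇒ D=2.
Step 4. [col 2: X + U ≡ M (mod 10)] several values work for X in column 2 (X + U ≡ M (mod 10), carry-in 1); try X=4 ⇒ X=4.
Step 5. [col 2: X + U ≡ M (mod 10)] column 2 reads X+U+carry(1)=M with X=4, U=0; with digits 0,2,4,8 already taken and all letters distinct, the only value for M is 5 ⇒ M=5.
Step 6. [col 3: E + S ≡ Z (mod 10)] S=7 is one option consistent with column 3 (E + S ≡ Z (mod 10), carry-in 0) — take it ⇒ S=7.
Step 7. [col 3: E + S ≡ Z (mod 10)] E=6 is one option consistent with column 3 (E + S ≡ Z (mod 10), carry-in 0) — take it, so E=6.
Step 8. [col 3: E + S ≡ Z (mod 10)] column 3: given E=6, S=7, carry-in 0, and digits 0,2,4,5,6,7,8 already taken and all letters distinct, E+S≡Z (mod 10) forces Z=3 ⇒ Z=3.
Step 9. [col 5: D + A ≡ C (mod 10)] column 5 reads D+A+carry(1)=C with D=2, A=8; with digits 0,2,3,4,5,6,7,8 already taken and all letters distinct, the only value for C is 1. So C=1.

Answer: A=8, C=1, D=2, E=6, M=5, S=7, U=0, X=4, Z=3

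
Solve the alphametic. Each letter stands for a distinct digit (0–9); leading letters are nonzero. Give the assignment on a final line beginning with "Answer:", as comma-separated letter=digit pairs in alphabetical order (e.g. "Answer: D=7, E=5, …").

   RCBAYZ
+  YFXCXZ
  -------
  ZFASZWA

Step 1. [col 1: Z + Z ≡ A (mod 10)] A=2 is one option consistent with column 1 (Z + Z ≡ A (mod 10), carry-in 0) — take it, so A=2.
Step 2. [col 1: Z + Z ≡ A (mod 10)] column 1 (Z + Z ≡ A (mod 10), carry-in 0) doesn't pin Z yet; pick Z=1 and continue. So Z=1.
Step 3. [col 2: Y + X ≡ W (mod 10)] several values work for Y in column 2 (Y + X ≡ W (mod 10), carry-in 0); try Y=7. So Y=7.
Step 4. [col 2: Y + X ≡ W (mod 10)] no forcing yet in column 2 (carry-in 0); W=0 is free and consistent — try it ⇒ W=0.
Step 5. [col 2: Y + X ≡ W (mod 10)] in column 2 we have Y+X≡W with carry-in 0; given Y=7, W=0 and digits 0,1,2,7 already taken and all letters distinct, that pins X to 3. So X=3.
Step 6. [col 3: A + C ≡ Z (mod 10)] in column 3 we have A+C≡Z with carry-in 1; given A=2, Z=1 and digits 0,1,2,3,7 already taken and all letters distinct, that pins C to 8. So C=8.
Step 7. [col 4: B + X ≡ S (mod 10)] column 4: given X=3, carry-in 1, and digits 0,1,2,3,7,8 already taken and all letters distinct, B+X≡S (mod 10) forces B=5 ⇒ B=5.
Step 8. [col 4: B + X ≡ S (mod 10)] column 4: given B=5, X=3, carry-in 1, and digits 0,1,2,3,5,7,8 already taken and all letters distinct, B+X≡S (mod 10) forces S=9, so S=9.
Step 9. [col 5: C + F ≡ A (mod 10)] column 5 reads C+F+carry(0)=A with C=8, A=2; with digits 0,1,2,3,5,7,8,9 already taken and all letters distinct, the only value for F is 4 ⇒ F=4.
Step 10. [col 6: R + Y ≡ F (mod 10)] column 6 reads R+Y+carry(1)=F with Y=7, F=4; with digits 0,1,2,3,4,5,7,8,9 already taken and all letters distinct, the only value for R is 6 ⇒ R=6.

Answer: A=2, B=5, C=8, F=4, R=6, S=9, W=0, X=3, Y=7, Z=1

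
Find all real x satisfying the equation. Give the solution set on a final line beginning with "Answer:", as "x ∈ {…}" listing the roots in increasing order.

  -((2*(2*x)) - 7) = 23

Step 1. [-((2*(2*x)) - 7) = 23] LHS negated; negate both sides. So neg: (2*(2*x)) - 7 = -23.
Step 2. [(2*(2*x)) - 7 = -23] add 7: x sits inside (… - 7), so sub: 2*(2*x) = -16.
Step 3. [2*(2*x) = -16] 2 out front; divide by 2, so div: 2*x = -8.
Step 4. [2*x = -8] LHS = 2·(…); ÷2 both sides, so div: x = -4.

Answer: x ∈ {-4}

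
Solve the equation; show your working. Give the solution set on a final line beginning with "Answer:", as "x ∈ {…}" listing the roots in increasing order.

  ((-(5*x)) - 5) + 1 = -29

Step 1. [((-(5*x)) - 5) + 1 = -29] 1 comes off first (subtract 1) ⇒ sub: (-(5*x)) - 5 = -30.
Step 2. [(-(5*x)) - 5 = -30] add 5: x sits inside (… - 5), so sub: -(5*x) = -25.
Step 3. [-(5*x) = -25] flip signs both sides, so neg: 5*x = 25.
Step 4. [5*x = 25] 5·(inner) — divide through by 5. So div: x = 5.

Answer: x ∈ {5}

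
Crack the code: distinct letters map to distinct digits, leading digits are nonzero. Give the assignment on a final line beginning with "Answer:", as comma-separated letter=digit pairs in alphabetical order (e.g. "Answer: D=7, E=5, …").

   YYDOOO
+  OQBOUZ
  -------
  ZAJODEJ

Step 1. [col 1: O + Z ≡ J (mod 10)] several values work for J in column 1 (O + Z ≡ J (mod 10), carry-in 0); try J=7, so J=7.
Step 2. [col 1: O + Z ≡ J (mod 10)] Z=1 is one option consistent with column 1 (O + Z ≡ J (mod 10), carry-in 0) — take it. So Z=1.
Step 3. [col 1: O + Z ≡ J (mod 10)] column 1 reads O+Z+carry(0)=J with Z=1, J=7; with digits 1,7 already taken and all letters distinct, the only value for O is 6 ⇒ O=6.
Step 4. [col 2: O + U ≡ E (mod 10)] column 2 (O + U ≡ E (mod 10), carry-in 0) doesn't pin E yet; pick E=0 and continue. So E=0.
Step 5. [col 2: O + U ≡ E (mod 10)] in column 2 we have O+U≡E with carry-in 0; given O=6, E=0 and digits 0,1,6,7 already taken and all letters distinct, that pins U to 4, so U=4.
Step 6. [col 3: O + O ≡ D (mod 10)] in column 3 we have O+O≡D with carry-in 1; given O=6 and digits 0,1,4,6,7 already taken and all letters distinct, that pins D to 3 ⇒ D=3.
Step 7. [col 4: D + B ≡ O (mod 10)] column 4 reads D+B+carry(1)=O with D=3, O=6; with digits 0,1,3,4,6,7 already taken and all letters distinct, the only value for B is 2, so B=2.
Step 8. [col 5: Y + Q ≡ J (mod 10)] Y=8 is one option consistent with column 5 (Y + Q ≡ J (mod 10), carry-in 0) — take it, so Y=8.
Step 9. [col 5: Y + Q ≡ J (mod 10)] column 5: given Y=8, J=7, carry-in 0, and digits 0,1,2,3,4,6,7,8 already taken and all letters distinct, Y+Q≡J (mod 10) forces Q=9. So Q=9.
Step 10. [col 6: Y + O ≡ A (mod 10)] column 6: given Y=8, O=6, carry-in 1, and digits 0,1,2,3,4,6,7,8,9 already taken and all letters distinct, Y+O≡A (mod 10) forces A=5, so A=5.

Answer: A=5, B=2, D=3, E=0, J=7, O=6, Q=9, U=4, Y=8, Z=1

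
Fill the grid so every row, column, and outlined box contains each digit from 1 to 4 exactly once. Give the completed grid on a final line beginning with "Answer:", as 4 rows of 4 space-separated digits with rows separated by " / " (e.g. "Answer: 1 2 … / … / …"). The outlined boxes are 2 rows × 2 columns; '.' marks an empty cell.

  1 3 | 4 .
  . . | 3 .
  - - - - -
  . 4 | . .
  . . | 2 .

Step 1. [r2c4∈{1,2}] 1 has one home in row 2: r2c4, so r2c4=1.
Step 2. [r4c1∈{3}] nothing but 3 survives at r4c1. So r4c1=3.
Step 3. [r2c1∈{2,4}] 4 has one home in row 2: r2c1 ⇒ r2c1=4.
Step 4. [r1c4∈{2}] r1c4's peers cover all but 2 ⇒ r1c4=2.
Step 5. [r3c3∈{1}] r3c3 has the single candidate 1 ⇒ r3c3=1.
Step 6. [r4c4∈{4}] r4c4 is down to just 4 ⇒ r4c4=4.
Step 7. [r4c2∈{1}] r4c2's peers cover all but 1 ⇒ r4c2=1.
Step 8. [r3c4∈{3}] r3c4 has the single candidate 3 ⇒ r3c4=3.
Step 9. [r2c2∈{2}] r2c2 has the single candidate 2. So r2c2=2.
Step 10. [r3c1∈{2}] r3c1 is down to just 2, so r3c1=2.

Answer: 1 3 4 2 / 4 2 3 1 / 2 4 1 3 / 3 1 2 4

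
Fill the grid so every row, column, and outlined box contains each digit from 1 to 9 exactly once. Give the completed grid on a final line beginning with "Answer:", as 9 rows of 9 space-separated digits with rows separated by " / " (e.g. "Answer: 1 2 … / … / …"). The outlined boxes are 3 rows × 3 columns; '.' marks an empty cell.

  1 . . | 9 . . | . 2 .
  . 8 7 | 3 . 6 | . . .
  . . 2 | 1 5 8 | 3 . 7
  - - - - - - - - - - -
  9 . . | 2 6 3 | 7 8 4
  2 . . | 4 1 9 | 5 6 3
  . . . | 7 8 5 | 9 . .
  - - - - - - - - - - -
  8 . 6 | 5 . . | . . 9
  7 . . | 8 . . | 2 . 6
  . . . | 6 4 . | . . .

Step 1. [r6c8∈{1}] r6c8 has the single candidate 1. So r6c8=1.
Step 2. [r3c2∈{4,6,9}] in box 1, 9 fits only at r3c2 ⇒ r3c2=9.
Step 3. [r3c8∈{4}] r3c8 is down to just 4. So r3c8=4.
Step 4. [r9c3∈{1,3,5,9}] in row 9, 9 fits only at r9c3, so r9c3=9.
Step 5. [r2c1∈{4,5}] across row 2, 4 lands solely at r2c1. So r2c1=4.
Step 6. [r9c1∈{3,5}] in col 1, 5 fits only at r9c1 ⇒ r9c1=5.
Step 7. [r8c6∈{1}] r8c6 is down to just 1. So r8c6=1.
Step 8. [r6c1∈{3,6}] in col 1, 3 fits only at r6c1, so r6c1=3.
Step 9. [r2c7∈{1}] nothing but 1 survives at r2c7, so r2c7=1.
Step 10. [r7c2∈{1,2,3,4}] in row 7, 1 fits only at r7c2, so r7c2=1.
Step 11. [r9c2∈{2,3}] in col 2, 2 fits only at r9c2 ⇒ r9c2=2.
Step 12. [r9c6∈{7}] r9c6 has the single candidate 7. So r9c6=7.
Step 13. [r6c2∈{4,6}] in row 6, 6 fits only at r6c2 ⇒ r6c2=6.
Step 14. [r9c8∈{3}] r9c8's peers cover all but 3, so r9c8=3.
Step 15. [r8c2∈{3,4}] col 2 places 4 nowhere but r8c2 ⇒ r8c2=4.
Step 16. [r4c2∈{5}] r4c2 has the single candidate 5, so r4c2=5.
Step 17. [r8c3∈{3}] r8c3's peers cover all but 3. So r8c3=3.
Step 18. [r2c9∈{5}] r2c9's peers cover all but 5, so r2c9=5.
Step 19. [r9c7∈{8}] r9c7 is down to just 8. So r9c7=8.
Step 20. [r7c5∈{2,3}] r7c5 is the only open cell in row 7 admitting 3. So r7c5=3.
Step 21. [r3c1∈{6}] nothing but 6 survives at r3c1, so r3c1=6.
Step 22. [r8c8∈{5}] r8c8's peers cover all but 5. So r8c8=5.
Step 23. [r6c3∈{4}] r6c3 has the single candidate 4. So r6c3=4.
Step 24. [r1c6∈{4}] nothing but 4 survives at r1c6. So r1c6=4.
Step 25. [r1c2∈{3}] only 3 remains possible at r1c2, so r1c2=3.
Step 26. [r1c9∈{8}] only 8 remains possible at r1c9, so r1c9=8.
Step 27. [r7c8∈{7}] r7c8 has the single candidate 7, so r7c8=7.
Step 28. [r1c5∈{7}] r1c5 is down to just 7, so r1c5=7.
Step 29. [r8c5∈{9}] only 9 remains possible at r8c5. So r8c5=9.
Step 30. [r4c3∈{1}] r4c3 is down to just 1. So r4c3=1.
Step 31. [r9c9∈{1}] only 1 remains possible at r9c9. So r9c9=1.
Step 32. [r7c6∈{2}] nothing but 2 survives at r7c6. So r7c6=2.
Step 33. [r1c3∈{5}] only 5 remains possible at r1c3, so r1c3=5.
Step 34. [r2c5∈{2}] r2c5's peers cover all but 2. So r2c5=2.
Step 35. [r5c3∈{8}] nothing but 8 survives at r5c3 ⇒ r5c3=8.
Step 36. [r6c9∈{2}] r6c9 has the single candidate 2 ⇒ r6c9=2.
Step 37. [r2c8∈{9}] r2c8 is down to just 9 ⇒ r2c8=9.
Step 38. [r1c7∈{6}] r1c7 is down to just 6. So r1c7=6.
Step 39. [r7c7∈{4}] r7c7 has the single candidate 4, so r7c7=4.
Step 40. [r5c2∈{7}] only 7 remains possible at r5c2. So r5c2=7.

Answer: 1 3 5 9 7 4 6 2 8 / 4 8 7 3 2 6 1 9 5 / 6 9 2 1 5 8 3 4 7 / 9 5 1 2 6 3 7 8 4 / 2 7 8 4 1 9 5 6 3 / 3 6 4 7 8 5 9 1 2 / 8 1 6 5 3 2 4 7 9 / 7 4 3 8 9 1 2 5 6 / 5 2 9 6 4 7 8 3 1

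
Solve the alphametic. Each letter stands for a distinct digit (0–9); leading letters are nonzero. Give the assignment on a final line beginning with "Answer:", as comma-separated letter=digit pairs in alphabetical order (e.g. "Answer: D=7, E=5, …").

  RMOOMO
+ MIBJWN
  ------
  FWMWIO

Step 1. [col 1: O + N ≡ O (mod 10)] column 1: given nothing yet, carry-in 0, and all letters distinct, none taken yet, O+N≡O (mod 10) forces N=0. So N=0.
Step 2. [col 1: O + N ≡ O (mod 10)] several values work for O in column 1 (O + N ≡ O (mod 10), carry-in 0); try O=1, so O=1.
Step 3. [col 2: M + W ≡ I (mod 10)] I=3 is one option consistent with column 2 (M + W ≡ I (mod 10), carry-in 0) — take it. So I=3.
Step 4. [col 2: M + W ≡ I (mod 10)] no forcing yet in column 2 (carry-in 0); M=5 is free and consistent — try it. So M=5.
Step 5. [col 2: M + W ≡ I (mod 10)] in column 2 we have M+W≡I with carry-in 0; given M=5, I=3 and digits 0,1,3,5 already taken and all letters distinct, that pins W to 8. So W=8.
Step 6. [col 3: O + J ≡ W (mod 10)] column 3 reads O+J+carry(1)=W with O=1, W=8; with digits 0,1,3,5,8 already taken and all letters distinct, the only value for J is 6 ⇒ J=6.
Step 7. [col 4: O + B ≡ M (mod 10)] from column 4 (O=1, M=5, carry-in 0, digits 0,1,3,5,6,8 already taken and all letters distinct): B must equal 4. So B=4.
Step 8. [col 6: R + M ≡ F (mod 10)] no forcing yet in column 6 (carry-in 0); F=7 is free and consistent — try it ⇒ F=7.
Step 9. [col 6: R + M ≡ F (mod 10)] in column 6 we have R+M≡F with carry-in 0; given M=5, F=7 and digits 0,1,3,4,5,6,7,8 already taken and all letters distinct, that pins R to 2, so R=2.

Answer: B=4, F=7, I=3, J=6, M=5, N=0, O=1, R=2, W=8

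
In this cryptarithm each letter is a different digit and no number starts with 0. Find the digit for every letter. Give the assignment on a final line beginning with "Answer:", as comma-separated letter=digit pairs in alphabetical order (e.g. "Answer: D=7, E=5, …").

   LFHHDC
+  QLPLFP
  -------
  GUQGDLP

Step 1. [col 1: C + P ≡ P (mod 10)] column 1: given nothing yet, carry-in 0, and all letters distinct, none taken yet, C+P≡P (mod 10) forces C=0 ⇒ C=0.
Step 2. [col 1: C + P ≡ P (mod 10)] column 1 (C + P ≡ P (mod 10), carry-in 0) doesn't pin P yet; pick P=7 and continue. So P=7.
Step 3. [G] G is the leading digit of a 7-digit sum of two 6-digit numbers; the final carry is exactly 1. So G=1.
Step 4. [col 2: D + F ≡ L (mod 10)] column 2 (D + F ≡ L (mod 10), carry-in 0) doesn't pin D yet; pick D=8 and continue ⇒ D=8.
Step 5. [col 2: D + F ≡ L (mod 10)] several values work for F in column 2 (D + F ≡ L (mod 10), carry-in 0); try F=5, so F=5.
Step 6. [col 2: D + F ≡ L (mod 10)] column 2: given D=8, F=5, carry-in 0, and digits 0,1,5,7,8 already taken and all letters distinct, D+F≡L (mod 10) forces L=3. So L=3.
Step 7. [col 3: H + L ≡ D (mod 10)] column 3 reads H+L+carry(1)=D with L=3, D=8; with digits 0,1,3,5,7,8 already taken and all letters distinct, the only value for H is 4. So H=4.
Step 8. [col 5: F + L ≡ Q (mod 10)] column 5: given F=5, L=3, carry-in 1, and digits 0,1,3,4,5,7,8 already taken and all letters distinct, F+L≡Q (mod 10) forces Q=9 ⇒ Q=9.
Step 9. [col 6: L + Q ≡ U (mod 10)] in column 6 we have L+Q≡U with carry-in 0; given L=3, Q=9 and digits 0,1,3,4,5,7,8,9 already taken and all letters distinct, that pins U to 2, so U=2.

Answer: C=0, D=8, F=5, G=1, H=4, L=3, P=7, Q=9, U=2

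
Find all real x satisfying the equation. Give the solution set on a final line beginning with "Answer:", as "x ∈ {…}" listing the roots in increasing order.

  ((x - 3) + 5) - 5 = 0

Step 1. [((x - 3) + 5) - 5 = 0] add 5: x sits inside (… - 5). So sub: (x - 3) + 5 = 5.
Step 2. [(x - 3) + 5 = 5] subtract 5: x sits inside (… + 5), so sub: x - 3 = 0.
Step 3. [x - 3 = 0] -3 is outermost — add 3 both sides. So sub: x = 3.

Answer: x ∈ {3}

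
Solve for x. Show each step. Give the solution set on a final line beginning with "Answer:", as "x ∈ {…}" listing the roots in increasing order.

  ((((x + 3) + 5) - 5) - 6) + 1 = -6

Step 1. [((((x + 3) + 5) - 5) - 6) + 1 = -6] +1 is outermost — subtract 1 both sides, so sub: (((x + 3) + 5) - 5) - 6 = -7.
Step 2. [(((x + 3) + 5) - 5) - 6 = -7] peel the -6: add 6 from each side ⇒ sub: ((x + 3) + 5) - 5 = -1.
Step 3. [((x + 3) + 5) - 5 = -1] add 5: x sits inside (… - 5), so sub: (x + 3) + 5 = 4.
Step 4. [(x + 3) + 5 = 4] 5 comes off first (subtract 5) ⇒ sub: x + 3 = -1.
Step 5. [x + 3 = -1] the outer +3 inverts by subtracting 3. So sub: x = -4.

Answer: x ∈ {-4}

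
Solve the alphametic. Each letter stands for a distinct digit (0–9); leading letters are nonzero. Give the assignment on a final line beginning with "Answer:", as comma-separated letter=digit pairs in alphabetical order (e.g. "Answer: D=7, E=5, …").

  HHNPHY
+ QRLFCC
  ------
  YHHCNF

Step 1. [col 1: Y + C ≡ F (mod 10)] several values work for F in column 1 (Y + C ≡ F (mod 10), carry-in 0); try F=3, so F=3.
Step 2. [col 1: Y + C ≡ F (mod 10)] no forcing yet in column 1 (carry-in 0); Y=8 is free and consistent — try it. So Y=8.
Step 3. [col 1: Y + C ≡ F (mod 10)] column 1 reads Y+C+carry(0)=F with Y=8, F=3; with digits 3,8 already taken and all letters distinct, the only value for C is 5, so C=5.
Step 4. [col 2: H + C ≡ N (mod 10)] column 2 (H + C ≡ N (mod 10), carry-in 1) doesn't pin H yet; pick H=1 and continue, so H=1.
Step 5. [col 2: H + C ≡ N (mod 10)] in column 2 we have H+C≡N with carry-in 1; given H=1, C=5 and digits 1,3,5,8 already taken and all letters distinct, that pins N to 7, so N=7.
Step 6. [col 3: P + F ≡ C (mod 10)] column 3 reads P+F+carry(0)=C with F=3, C=5; with digits 1,3,5,7,8 already taken and all letters distinct, the only value for P is 2, so P=2.
Step 7. [col 4: N + L ≡ H (mod 10)] column 4 reads N+L+carry(0)=H with N=7, H=1; with digits 1,2,3,5,7,8 already taken and all letters distinct, the only value for L is 4. So L=4.
Step 8. [col 5: H + R ≡ H (mod 10)] in column 5 we have H+R≡H with carry-in 1; given H=1 and digits 1,2,3,4,5,7,8 already taken and all letters distinct, that pins R to 9, so R=9.
Step 9. [col 6: H + Q ≡ Y (mod 10)] in column 6 we have H+Q≡Y with carry-in 1; given H=1, Y=8 and digits 1,2,3,4,5,7,8,9 already taken and all letters distinct, that pins Q to 6, so Q=6.

Answer: C=5, F=3, H=1, L=4, N=7, P=2, Q=6, R=9, Y=8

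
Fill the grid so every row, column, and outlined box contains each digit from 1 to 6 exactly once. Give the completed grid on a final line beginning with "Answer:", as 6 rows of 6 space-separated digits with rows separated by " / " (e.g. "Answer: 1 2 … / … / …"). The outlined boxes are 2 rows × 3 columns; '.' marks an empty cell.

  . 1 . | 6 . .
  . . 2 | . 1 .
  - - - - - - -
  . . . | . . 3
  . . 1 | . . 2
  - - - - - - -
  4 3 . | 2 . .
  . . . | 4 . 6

Step 1. [r4c4∈{5}] only 5 remains possible at r4c4 ⇒ r4c4=5.
Step 2. [r6c3∈{5}] nothing but 5 survives at r6c3, so r6c3=5.
Step 3. [r1c3∈{3,4}] in col 3, 3 fits only at r1c3, so r1c3=3.
Step 4. [r1c1∈{5}] nothing but 5 survives at r1c1, so r1c1=5.
Step 5. [r2c2∈{4,6}] 4 has one home in box 1: r2c2 ⇒ r2c2=4.
Step 6. [r4c2∈{6}] nothing but 6 survives at r4c2 ⇒ r4c2=6.
Step 7. [r6c2∈{2}] r6c2's peers cover all but 2, so r6c2=2.
Step 8. [r4c5∈{4}] r4c5 has the single candidate 4 ⇒ r4c5=4.
Step 9. [r5c5∈{5}] r5c5's peers cover all but 5 ⇒ r5c5=5.
Step 10. [r3c4∈{1}] only 1 remains possible at r3c4 ⇒ r3c4=1.
Step 11. [r3c2∈{5}] r3c2 is down to just 5. So r3c2=5.
Step 12. [r2c4∈{3}] r2c4 has the single candidate 3. So r2c4=3.
Step 13. [r1c6∈{4}] r1c6 is down to just 4. So r1c6=4.
Step 14. [r4c1∈{3}] r4c1 is down to just 3. So r4c1=3.
Step 15. [r3c3∈{4}] r3c3's peers cover all but 4 ⇒ r3c3=4.
Step 16. [r3c5∈{6}] r3c5's peers cover all but 6 ⇒ r3c5=6.
Step 17. [r5c3∈{6}] r5c3 has the single candidate 6. So r5c3=6.
Step 18. [r1c5∈{2}] r1c5 has the single candidate 2 ⇒ r1c5=2.
Step 19. [r2c1∈{6}] r2c1's peers cover all but 6. So r2c1=6.
Step 20. [r2c6∈{5}] r2c6's peers cover all but 5 ⇒ r2c6=5.
Step 21. [r3c1∈{2}] r3c1 has the single candidate 2 ⇒ r3c1=2.
Step 22. [r5c6∈{1}] r5c6's peers cover all but 1. So r5c6=1.
Step 23. [r6c1∈{1}] r6c1 is down to just 1, so r6c1=1.
Step 24. [r6c5∈{3}] r6c5's peers cover all but 3 ⇒ r6c5=3.

Answer: 5 1 3 6 2 4 / 6 4 2 3 1 5 / 2 5 4 1 6 3 / 3 6 1 5 4 2 / 4 3 6 2 5 1 / 1 2 5 4 3 6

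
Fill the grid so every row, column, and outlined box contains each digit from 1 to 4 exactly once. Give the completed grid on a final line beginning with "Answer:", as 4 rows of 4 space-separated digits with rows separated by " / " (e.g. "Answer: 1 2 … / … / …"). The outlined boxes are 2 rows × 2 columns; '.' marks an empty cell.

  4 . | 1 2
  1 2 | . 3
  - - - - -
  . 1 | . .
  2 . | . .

Step 1. [r4c2∈{3,4}] 4 has one home in col 2: r4c2 ⇒ r4c2=4.
Step 2. [r3c3∈{2,3,4}] row 3 places 2 nowhere but r3c3, so r3c3=2.
Step 3. [r4c4∈{1}] r4c4's peers cover all but 1, so r4c4=1.
Step 4. [r3c1∈{3}] r3c1's peers cover all but 3 ⇒ r3c1=3.
Step 5. [r2c3∈{4}] r2c3 has the single candidate 4. So r2c3=4.
Step 6. [r1c2∈{3}] only 3 remains possible at r1c2 ⇒ r1c2=3.
Step 7. [r4c3∈{3}] only 3 remains possible at r4c3. So r4c3=3.
Step 8. [r3c4∈{4}] r3c4's peers cover all but 4. So r3c4=4.

Answer: 4 3 1 2 / 1 2 4 3 / 3 1 2 4 / 2 4 3 1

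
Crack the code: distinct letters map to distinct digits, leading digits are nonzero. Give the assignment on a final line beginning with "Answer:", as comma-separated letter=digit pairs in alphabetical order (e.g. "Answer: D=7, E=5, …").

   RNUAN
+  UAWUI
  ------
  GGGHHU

Step 1. [col 1: N + I ≡ U (mod 10)] no forcing yet in column 1 (carry-in 0); I=5 is free and consistent — try it, so I=5.
Step 2. [G] the sum has 6 digits but both addends have 5; that extra leading digit G is the final carry, namely 1 ⇒ G=1.
Step 3. [col 1: N + I ≡ U (mod 10)] N=9 is one option consistent with column 1 (N + I ≡ U (mod 10), carry-in 0) — take it ⇒ N=9.
Step 4. [col 1: N + I ≡ U (mod 10)] in column 1 we have N+I≡U with carry-in 0; given N=9, I=5 and digits 1,5,9 already taken and all letters distinct, that pins U to 4. So U=4.
Step 5. [col 2: A + U ≡ H (mod 10)] column 2 (A + U ≡ H (mod 10), carry-in 1) doesn't pin A yet; pick A=2 and continue. So A=2.
Step 6. [col 2: A + U ≡ H (mod 10)] in column 2 we have A+U≡H with carry-in 1; given A=2, U=4 and digits 1,2,4,5,9 already taken and all letters distinct, that pins H to 7. So H=7.
Step 7. [col 3: U + W ≡ H (mod 10)] column 3 reads U+W+carry(0)=H with U=4, H=7; with digits 1,2,4,5,7,9 already taken and all letters distinct, the only value for W is 3. So W=3.
Step 8. [col 5: R + U ≡ G (mod 10)] column 5: given U=4, G=1, carry-in 1, and digits 1,2,3,4,5,7,9 already taken and all letters distinct, R+U≡G (mod 10) forces R=6 ⇒ R=6.

Answer: A=2, G=1, H=7, I=5, N=9, R=6, U=4, W=3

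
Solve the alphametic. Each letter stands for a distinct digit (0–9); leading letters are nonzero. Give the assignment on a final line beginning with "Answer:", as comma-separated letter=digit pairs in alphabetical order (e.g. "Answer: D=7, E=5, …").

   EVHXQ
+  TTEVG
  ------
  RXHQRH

Step 1. [col 1: Q + G ≡ H (mod 10)] G=4 is one option consistent with column 1 (Q + G ≡ H (mod 10), carry-in 0) — take it. So G=4.
Step 2. [col 1: Q + G ≡ H (mod 10)] several values work for Q in column 1 (Q + G ≡ H (mod 10), carry-in 0); try Q=2. So Q=2.
Step 3. [R] adding two 5-digit numbers gives at most 5+1 digits, and here it does — R is that final carry and must be 1. So R=1.
Step 4. [col 1: Q + G ≡ H (mod 10)] column 1 reads Q+G+carry(0)=H with Q=2, G=4; with digits 1,2,4 already taken and all letters distinct, the only value for H is 6. So H=6.
Step 5. [col 2: X + V ≡ R (mod 10)] column 2 (X + V ≡ R (mod 10), carry-in 0) doesn't pin V yet; pick V=8 and continue. So V=8.
Step 6. [col 2: X + V ≡ R (mod 10)] from column 2 (V=8, R=1, carry-in 0, digits 1,2,4,6,8 already taken and all letters distinct): X must equal 3, so X=3.
Step 7. [col 3: H + E ≡ Q (mod 10)] column 3 reads H+E+carry(1)=Q with H=6, Q=2; with digits 1,2,3,4,6,8 already taken and all letters distinct, the only value for E is 5. So E=5.
Step 8. [col 4: V + T ≡ H (mod 10)] in column 4 we have V+T≡H with carry-in 1; given V=8, H=6 and digits 1,2,3,4,5,6,8 already taken and all letters distinct, that pins T to 7, so T=7.

Answer: E=5, G=4, H=6, Q=2, R=1, T=7, V=8, X=3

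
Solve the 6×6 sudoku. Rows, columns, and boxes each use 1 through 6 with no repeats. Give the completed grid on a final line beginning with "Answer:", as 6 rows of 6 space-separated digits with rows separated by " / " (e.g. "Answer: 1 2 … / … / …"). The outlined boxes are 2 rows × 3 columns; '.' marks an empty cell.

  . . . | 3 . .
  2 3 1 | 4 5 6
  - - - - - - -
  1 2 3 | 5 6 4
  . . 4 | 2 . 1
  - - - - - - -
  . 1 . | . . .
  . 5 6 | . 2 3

Step 1. [r4c1∈{5,6}] across row 4, 5 lands solely at r4c1 ⇒ r4c1=5.
Step 2. [r1c1∈{4,6}] 6 has one home in col 1: r1c1 ⇒ r1c1=6.
Step 3. [r5c1∈{3,4}] across row 5, 3 lands solely at r5c1, so r5c1=3.
Step 4. [r4c2∈{6}] r4c2's peers cover all but 6. So r4c2=6.
Step 5. [r1c2∈{4}] r1c2's peers cover all but 4. So r1c2=4.
Step 6. [r5c3∈{2}] nothing but 2 survives at r5c3. So r5c3=2.
Step 7. [r1c5∈{1}] only 1 remains possible at r1c5, so r1c5=1.
Step 8. [r6c4∈{1}] r6c4 has the single candidate 1. So r6c4=1.
Step 9. [r5c5∈{4}] r5c5 has the single candidate 4, so r5c5=4.
Step 10. [r5c6∈{5}] only 5 remains possible at r5c6, so r5c6=5.
Step 11. [r1c6∈{2}] r1c6's peers cover all but 2, so r1c6=2.
Step 12. [r1c3∈{5}] r1c3's peers cover all but 5, so r1c3=5.
Step 13. [r6c1∈{4}] r6c1 has the single candidate 4 ⇒ r6c1=4.
Step 14. [r4c5∈{3}] only 3 remains possible at r4c5. So r4c5=3.
Step 15. [r5c4∈{6}] r5c4 is down to just 6 ⇒ r5c4=6.

Answer: 6 4 5 3 1 2 / 2 3 1 4 5 6 / 1 2 3 5 6 4 / 5 6 4 2 3 1 / 3 1 2 6 4 5 / 4 5 6 1 2 3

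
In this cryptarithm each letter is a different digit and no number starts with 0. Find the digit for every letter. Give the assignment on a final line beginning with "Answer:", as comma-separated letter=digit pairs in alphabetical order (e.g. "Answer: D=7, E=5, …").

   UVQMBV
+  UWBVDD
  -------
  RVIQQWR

Step 1. [col 1: V + D ≡ R (mod 10)] column 1 (V + D ≡ R (mod 10), carry-in 0) doesn't pin V yet; pick V=3 and continue ⇒ V=3.
Step 2. [col 1: V + D ≡ R (mod 10)] several values work for R in column 1 (V + D ≡ R (mod 10), carry-in 0); try R=1, so R=1.
Step 3. [col 1: V + D ≡ R (mod 10)] from column 1 (V=3, R=1, carry-in 0, digits 1,3 already taken and all letters distinct): D must equal 8 ⇒ D=8.
Step 4. [col 2: B + D ≡ W (mod 10)] several values work for W in column 2 (B + D ≡ W (mod 10), carry-in 1); try W=9 ⇒ W=9.
Step 5. [col 2: B + D ≡ W (mod 10)] from column 2 (D=8, W=9, carry-in 1, digits 1,3,8,9 already taken and all letters distinct): B must equal 0. So B=0.
Step 6. [col 3: M + V ≡ Q (mod 10)] several values work for M in column 3 (M + V ≡ Q (mod 10), carry-in 0); try M=4, so M=4.
Step 7. [col 3: M + V ≡ Q (mod 10)] from column 3 (M=4, V=3, carry-in 0, digits 0,1,3,4,8,9 already taken and all letters distinct): Q must equal 7. So Q=7.
Step 8. [col 5: V + W ≡ I (mod 10)] from column 5 (V=3, W=9, carry-in 0, digits 0,1,3,4,7,8,9 already taken and all letters distinct): I must equal 2, so I=2.
Step 9. [col 6: U + U ≡ V (mod 10)] from column 6 (V=3, carry-in 1, digits 0,1,2,3,4,7,8,9 already taken and all letters distinct): U must equal 6 ⇒ U=6.

Answer: B=0, D=8, I=2, M=4, Q=7, R=1, U=6, V=3, W=9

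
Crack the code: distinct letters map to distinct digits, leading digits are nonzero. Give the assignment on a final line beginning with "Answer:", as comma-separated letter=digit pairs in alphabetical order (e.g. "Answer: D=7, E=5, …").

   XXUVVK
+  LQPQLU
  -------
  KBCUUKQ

Step 1. [col 1: K + U ≡ Q (mod 10)] column 1 (K + U ≡ Q (mod 10), carry-in 0) doesn't pin U yet; pick U=4 and continue ⇒ U=4.
Step 2. [col 1: K + U ≡ Q (mod 10)] column 1 (K + U ≡ Q (mod 10), carry-in 0) doesn't pin Q yet; pick Q=5 and continue ⇒ Q=5.
Step 3. [col 1: K + U ≡ Q (mod 10)] from column 1 (U=4, Q=5, carry-in 0, digits 4,5 already taken and all letters distinct): K must equal 1, so K=1.
Step 4. [col 2: V + L ≡ K (mod 10)] L=3 is one option consistent with column 2 (V + L ≡ K (mod 10), carry-in 0) — take it ⇒ L=3.
Step 5. [col 2: V + L ≡ K (mod 10)] column 2: given L=3, K=1, carry-in 0, and digits 1,3,4,5 already taken and all letters distinct, V+L≡K (mod 10) forces V=8. So V=8.
Step 6. [col 4: U + P ≡ U (mod 10)] in column 4 we have U+P≡U with carry-in 1; given U=4 and digits 1,3,4,5,8 already taken and all letters distinct, that pins P to 9 ⇒ P=9.
Step 7. [col 5: X + Q ≡ C (mod 10)] no forcing yet in column 5 (carry-in 1); X=6 is free and consistent — try it ⇒ X=6.
Step 8. [col 5: X + Q ≡ C (mod 10)] column 5: given X=6, Q=5, carry-in 1, and digits 1,3,4,5,6,8,9 already taken and all letters distinct, X+Q≡C (mod 10) forces C=2, so C=2.
Step 9. [col 6: X + L ≡ B (mod 10)] column 6 reads X+L+carry(1)=B with X=6, L=3; with digits 1,2,3,4,5,6,8,9 already taken and all letters distinct, the only value for B is 0. So B=0.

Answer: B=0, C=2, K=1, L=3, P=9, Q=5, U=4, V=8, X=6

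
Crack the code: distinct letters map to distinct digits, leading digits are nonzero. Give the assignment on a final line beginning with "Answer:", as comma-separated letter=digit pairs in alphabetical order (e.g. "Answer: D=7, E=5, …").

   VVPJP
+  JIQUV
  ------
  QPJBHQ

Step 1. [col 1: P + V ≡ Q (mod 10)] no forcing yet in column 1 (carry-in 0); V=8 is free and consistent — try it ⇒ V=8.
Step 2. [col 1: P + V ≡ Q (mod 10)] no forcing yet in column 1 (carry-in 0); Q=1 is free and consistent — try it. So Q=1.
Step 3. [col 1: P + V ≡ Q (mod 10)] in column 1 we have P+V≡Q with carry-in 0; given V=8, Q=1 and digits 1,8 already taken and all letters distinct, that pins P to 3. So P=3.
Step 4. [col 2: J + U ≡ H (mod 10)] several values work for U in column 2 (J + U ≡ H (mod 10), carry-in 1); try U=7 ⇒ U=7.
Step 5. [col 2: J + U ≡ H (mod 10)] J=4 is one option consistent with column 2 (J + U ≡ H (mod 10), carry-in 1) — take it, so J=4.
Step 6. [col 2: J + U ≡ H (mod 10)] from column 2 (J=4, U=7, carry-in 1, digits 1,3,4,7,8 already taken and all letters distinct): H must equal 2 ⇒ H=2.
Step 7. [col 3: P + Q ≡ B (mod 10)] column 3: given P=3, Q=1, carry-in 1, and digits 1,2,3,4,7,8 already taken and all letters distinct, P+Q≡B (mod 10) forces B=5 ⇒ B=5.
Step 8. [col 4: V + I ≡ J (mod 10)] column 4 reads V+I+carry(0)=J with V=8, J=4; with digits 1,2,3,4,5,7,8 already taken and all letters distinct, the only value for I is 6. So I=6.

Answer: B=5, H=2, I=6, J=4, P=3, Q=1, U=7, V=8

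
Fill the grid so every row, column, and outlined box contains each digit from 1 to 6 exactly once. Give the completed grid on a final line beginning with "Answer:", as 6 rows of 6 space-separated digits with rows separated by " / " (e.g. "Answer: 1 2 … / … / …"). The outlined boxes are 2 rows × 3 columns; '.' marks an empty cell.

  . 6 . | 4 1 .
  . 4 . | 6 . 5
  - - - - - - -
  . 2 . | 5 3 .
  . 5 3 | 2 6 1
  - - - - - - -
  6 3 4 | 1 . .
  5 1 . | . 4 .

Step 1. [r2c5∈{2}] r2c5 is down to just 2 ⇒ r2c5=2.
Step 2. [r2c3∈{1}] only 1 remains possible at r2c3, so r2c3=1.
Step 3. [r6c3∈{2}] nothing but 2 survives at r6c3, so r6c3=2.
Step 4. [r1c6∈{3}] r1c6 has the single candidate 3 ⇒ r1c6=3.
Step 5. [r3c6∈{4}] only 4 remains possible at r3c6. So r3c6=4.
Step 6. [r6c6∈{6}] nothing but 6 survives at r6c6 ⇒ r6c6=6.
Step 7. [r4c1∈{4}] r4c1 is down to just 4. So r4c1=4.
Step 8. [r3c3∈{6}] r3c3 is down to just 6, so r3c3=6.
Step 9. [r5c5∈{5}] nothing but 5 survives at r5c5, so r5c5=5.
Step 10. [r1c3∈{5}] nothing but 5 survives at r1c3 ⇒ r1c3=5.
Step 11. [r6c4∈{3}] r6c4 has the single candidate 3, so r6c4=3.
Step 12. [r3c1∈{1}] r3c1 has the single candidate 1. So r3c1=1.
Step 13. [r1c1∈{2}] nothing but 2 survives at r1c1, so r1c1=2.
Step 14. [r5c6∈{2}] nothing but 2 survives at r5c6 ⇒ r5c6=2.
Step 15. [r2c1∈{3}] nothing but 3 survives at r2c1. So r2c1=3.

Answer: 2 6 5 4 1 3 / 3 4 1 6 2 5 / 1 2 6 5 3 4 / 4 5 3 2 6 1 / 6 3 4 1 5 2 / 5 1 2 3 4 6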